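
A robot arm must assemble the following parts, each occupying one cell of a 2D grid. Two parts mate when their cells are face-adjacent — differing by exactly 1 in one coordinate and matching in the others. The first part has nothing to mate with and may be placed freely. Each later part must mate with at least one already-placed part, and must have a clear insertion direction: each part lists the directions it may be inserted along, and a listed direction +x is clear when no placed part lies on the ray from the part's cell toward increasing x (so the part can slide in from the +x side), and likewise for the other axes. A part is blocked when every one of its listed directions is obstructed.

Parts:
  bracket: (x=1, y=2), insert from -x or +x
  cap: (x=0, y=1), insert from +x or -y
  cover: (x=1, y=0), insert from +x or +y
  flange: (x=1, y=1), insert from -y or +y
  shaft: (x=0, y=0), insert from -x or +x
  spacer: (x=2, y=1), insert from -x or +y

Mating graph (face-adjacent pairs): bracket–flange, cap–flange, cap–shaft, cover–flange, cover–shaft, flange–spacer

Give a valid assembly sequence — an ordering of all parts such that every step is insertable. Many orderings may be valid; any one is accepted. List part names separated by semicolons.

1. cover@(1, 0) [+x clear] — {cover}
2. flange@(1, 1) [+y clear] — {cover, flange}
3. bracket@(1, 2) [-x clear] — {bracket, cover, flange}
4. spacer@(2, 1) [+y clear] — {bracket, cover, flange, spacer}
5. cap@(0, 1) [-y clear] — {bracket, cap, cover, flange, spacer}
6. shaft@(0, 0) [-x clear] — {bracket, cap, cover, flange, shaft, spacer}

cover; flange; bracket; spacer; cap; shaft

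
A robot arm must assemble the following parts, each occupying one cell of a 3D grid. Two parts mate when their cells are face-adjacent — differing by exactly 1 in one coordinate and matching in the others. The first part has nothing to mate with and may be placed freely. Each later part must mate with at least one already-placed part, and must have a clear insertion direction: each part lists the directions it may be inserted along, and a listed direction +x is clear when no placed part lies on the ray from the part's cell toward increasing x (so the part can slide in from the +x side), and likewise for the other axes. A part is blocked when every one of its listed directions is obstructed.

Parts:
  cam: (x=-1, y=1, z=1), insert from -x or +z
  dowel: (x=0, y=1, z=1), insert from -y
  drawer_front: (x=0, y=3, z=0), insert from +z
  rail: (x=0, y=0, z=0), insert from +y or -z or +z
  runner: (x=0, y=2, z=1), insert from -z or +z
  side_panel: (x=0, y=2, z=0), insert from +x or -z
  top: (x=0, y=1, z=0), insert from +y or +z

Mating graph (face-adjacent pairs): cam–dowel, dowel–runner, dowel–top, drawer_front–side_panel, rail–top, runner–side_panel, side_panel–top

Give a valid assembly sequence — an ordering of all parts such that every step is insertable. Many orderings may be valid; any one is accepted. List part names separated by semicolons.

cam; dowel; top; side_panel; drawer_front; runner; rail

1. cam@(-1, 1, 1) [-x clear] — {cam}
2. dowel@(0, 1, 1) [-y clear] — {cam, dowel}
3. top@(0, 1, 0) [+y clear] — {cam, dowel, top}
4. side_panel@(0, 2, 0) [+x clear] — {cam, dowel, side_panel, top}
5. drawer_front@(0, 3, 0) [+z clear] — {cam, dowel, drawer_front, side_panel, top}
6. runner@(0, 2, 1) [+z clear] — {cam, dowel, drawer_front, runner, side_panel, top}
7. rail@(0, 0, 0) [-z clear] — {cam, dowel, drawer_front, rail, runner, side_panel, top}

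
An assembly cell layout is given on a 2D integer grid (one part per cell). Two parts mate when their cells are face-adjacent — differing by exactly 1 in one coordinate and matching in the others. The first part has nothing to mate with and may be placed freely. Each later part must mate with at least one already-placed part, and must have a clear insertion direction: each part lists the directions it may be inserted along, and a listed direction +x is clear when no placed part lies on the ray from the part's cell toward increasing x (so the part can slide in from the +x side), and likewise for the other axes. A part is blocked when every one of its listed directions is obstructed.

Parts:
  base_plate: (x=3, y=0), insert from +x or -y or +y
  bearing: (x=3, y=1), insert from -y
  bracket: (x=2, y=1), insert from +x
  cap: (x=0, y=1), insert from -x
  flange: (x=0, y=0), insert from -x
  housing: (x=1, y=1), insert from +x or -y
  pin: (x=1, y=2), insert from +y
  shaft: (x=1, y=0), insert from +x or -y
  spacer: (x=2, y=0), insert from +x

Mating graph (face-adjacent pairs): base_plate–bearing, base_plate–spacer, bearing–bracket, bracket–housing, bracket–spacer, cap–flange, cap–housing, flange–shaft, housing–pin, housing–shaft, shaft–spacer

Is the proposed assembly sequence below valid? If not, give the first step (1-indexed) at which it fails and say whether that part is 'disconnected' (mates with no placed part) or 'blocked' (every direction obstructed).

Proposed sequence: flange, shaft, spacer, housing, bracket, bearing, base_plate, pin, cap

Valid

1. flange@(0, 0) [-x clear] — {flange}
2. shaft@(1, 0) [+x clear] — {flange, shaft}
3. spacer@(2, 0) [+x clear] — {flange, shaft, spacer}
4. housing@(1, 1) [+x clear] — {flange, housing, shaft, spacer}
5. bracket@(2, 1) [+x clear] — {bracket, flange, housing, shaft, spacer}
6. bearing@(3, 1) [-y clear] — {bearing, bracket, flange, housing, shaft, spacer}
7. base_plate@(3, 0) [+x clear] — {base_plate, bearing, bracket, flange, housing, shaft, spacer}
8. pin@(1, 2) [+y clear] — {base_plate, bearing, bracket, flange, housing, pin, shaft, spacer}
9. cap@(0, 1) [-x clear] — {base_plate, bearing, bracket, cap, flange, housing, pin, shaft, spacer}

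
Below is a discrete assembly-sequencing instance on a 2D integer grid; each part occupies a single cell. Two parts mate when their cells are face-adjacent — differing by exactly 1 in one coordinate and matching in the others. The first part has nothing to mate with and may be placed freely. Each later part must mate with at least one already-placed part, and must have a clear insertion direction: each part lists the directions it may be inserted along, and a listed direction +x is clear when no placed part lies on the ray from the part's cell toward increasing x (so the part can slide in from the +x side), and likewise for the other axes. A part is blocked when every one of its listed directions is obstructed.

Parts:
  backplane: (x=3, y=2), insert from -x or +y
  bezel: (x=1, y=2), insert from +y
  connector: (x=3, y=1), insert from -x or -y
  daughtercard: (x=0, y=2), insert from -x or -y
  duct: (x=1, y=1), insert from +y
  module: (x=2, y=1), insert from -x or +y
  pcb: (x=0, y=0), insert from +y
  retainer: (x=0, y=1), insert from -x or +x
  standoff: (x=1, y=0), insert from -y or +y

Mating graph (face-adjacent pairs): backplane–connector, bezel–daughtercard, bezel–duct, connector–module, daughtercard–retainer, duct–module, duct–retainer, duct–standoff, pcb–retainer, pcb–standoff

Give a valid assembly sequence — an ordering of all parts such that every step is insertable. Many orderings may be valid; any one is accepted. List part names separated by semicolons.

backplane; connector; module; duct; standoff; bezel; pcb; retainer; daughtercard

1. backplane@(3, 2) [-x clear] — {backplane}
2. connector@(3, 1) [-x clear] — {backplane, connector}
3. module@(2, 1) [-x clear] — {backplane, connector, module}
4. duct@(1, 1) [+y clear] — {backplane, connector, duct, module}
5. standoff@(1, 0) [-y clear] — {backplane, connector, duct, module, standoff}
6. bezel@(1, 2) [+y clear] — {backplane, bezel, connector, duct, module, standoff}
7. pcb@(0, 0) [+y clear] — {backplane, bezel, connector, duct, module, pcb, standoff}
8. retainer@(0, 1) [-x clear] — {backplane, bezel, connector, duct, module, pcb, retainer, standoff}
9. daughtercard@(0, 2) [-x clear] — {backplane, bezel, connector, daughtercard, duct, module, pcb, retainer, standoff}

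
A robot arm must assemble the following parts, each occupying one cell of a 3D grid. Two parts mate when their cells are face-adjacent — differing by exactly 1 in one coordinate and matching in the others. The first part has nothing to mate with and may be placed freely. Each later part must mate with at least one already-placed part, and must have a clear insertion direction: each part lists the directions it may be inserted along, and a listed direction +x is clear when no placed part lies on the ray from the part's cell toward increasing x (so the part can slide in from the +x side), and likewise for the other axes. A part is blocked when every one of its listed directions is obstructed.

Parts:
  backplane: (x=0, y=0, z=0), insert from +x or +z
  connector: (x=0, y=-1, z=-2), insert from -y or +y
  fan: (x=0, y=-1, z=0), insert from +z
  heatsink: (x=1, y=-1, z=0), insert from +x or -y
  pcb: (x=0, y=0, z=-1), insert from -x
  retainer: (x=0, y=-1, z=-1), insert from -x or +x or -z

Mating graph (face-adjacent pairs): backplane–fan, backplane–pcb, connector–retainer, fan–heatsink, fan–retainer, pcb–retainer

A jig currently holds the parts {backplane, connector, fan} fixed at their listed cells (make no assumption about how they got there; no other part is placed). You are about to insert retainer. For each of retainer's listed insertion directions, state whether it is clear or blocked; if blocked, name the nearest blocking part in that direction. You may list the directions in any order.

+x: clear; -x: clear; -z: blocked by connector

-x: ray from retainer(0, -1, -1) has no placed part ⇒ clear
+x: ray from retainer(0, -1, -1) has no placed part ⇒ clear
-z: nearest on ray is connector@(0, -1, -2) ⇒ blocked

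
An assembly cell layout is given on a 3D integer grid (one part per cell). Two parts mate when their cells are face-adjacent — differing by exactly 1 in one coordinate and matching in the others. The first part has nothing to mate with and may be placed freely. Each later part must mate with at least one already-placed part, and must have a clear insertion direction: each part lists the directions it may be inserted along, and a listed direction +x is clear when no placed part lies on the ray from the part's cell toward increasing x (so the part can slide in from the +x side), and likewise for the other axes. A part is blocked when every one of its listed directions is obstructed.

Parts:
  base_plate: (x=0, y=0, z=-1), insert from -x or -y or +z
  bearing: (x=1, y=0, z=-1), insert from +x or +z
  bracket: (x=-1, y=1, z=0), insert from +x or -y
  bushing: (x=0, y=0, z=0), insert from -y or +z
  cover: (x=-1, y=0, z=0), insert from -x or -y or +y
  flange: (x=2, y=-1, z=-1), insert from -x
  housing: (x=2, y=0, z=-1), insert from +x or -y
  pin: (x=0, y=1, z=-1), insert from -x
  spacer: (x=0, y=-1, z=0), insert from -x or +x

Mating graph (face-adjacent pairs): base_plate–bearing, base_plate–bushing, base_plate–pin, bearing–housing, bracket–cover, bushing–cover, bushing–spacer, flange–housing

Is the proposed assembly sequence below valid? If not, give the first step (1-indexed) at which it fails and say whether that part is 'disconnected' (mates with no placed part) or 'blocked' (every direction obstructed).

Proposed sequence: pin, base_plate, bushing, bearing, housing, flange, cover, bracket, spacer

1. pin@(0, 1, -1) [-x clear] — {pin}
2. base_plate@(0, 0, -1) [-x clear] — {base_plate, pin}
3. bushing@(0, 0, 0) [-y clear] — {base_plate, bushing, pin}
4. bearing@(1, 0, -1) [+x clear] — {base_plate, bearing, bushing, pin}
5. housing@(2, 0, -1) [+x clear] — {base_plate, bearing, bushing, housing, pin}
6. flange@(2, -1, -1) [-x clear] — {base_plate, bearing, bushing, flange, housing, pin}
7. cover@(-1, 0, 0) [-x clear] — {base_plate, bearing, bushing, cover, flange, housing, pin}
8. bracket@(-1, 1, 0) [+x clear] — {base_plate, bearing, bracket, bushing, cover, flange, housing, pin}
9. spacer@(0, -1, 0) [-x clear] — {base_plate, bearing, bracket, bushing, cover, flange, housing, pin, spacer}

Valid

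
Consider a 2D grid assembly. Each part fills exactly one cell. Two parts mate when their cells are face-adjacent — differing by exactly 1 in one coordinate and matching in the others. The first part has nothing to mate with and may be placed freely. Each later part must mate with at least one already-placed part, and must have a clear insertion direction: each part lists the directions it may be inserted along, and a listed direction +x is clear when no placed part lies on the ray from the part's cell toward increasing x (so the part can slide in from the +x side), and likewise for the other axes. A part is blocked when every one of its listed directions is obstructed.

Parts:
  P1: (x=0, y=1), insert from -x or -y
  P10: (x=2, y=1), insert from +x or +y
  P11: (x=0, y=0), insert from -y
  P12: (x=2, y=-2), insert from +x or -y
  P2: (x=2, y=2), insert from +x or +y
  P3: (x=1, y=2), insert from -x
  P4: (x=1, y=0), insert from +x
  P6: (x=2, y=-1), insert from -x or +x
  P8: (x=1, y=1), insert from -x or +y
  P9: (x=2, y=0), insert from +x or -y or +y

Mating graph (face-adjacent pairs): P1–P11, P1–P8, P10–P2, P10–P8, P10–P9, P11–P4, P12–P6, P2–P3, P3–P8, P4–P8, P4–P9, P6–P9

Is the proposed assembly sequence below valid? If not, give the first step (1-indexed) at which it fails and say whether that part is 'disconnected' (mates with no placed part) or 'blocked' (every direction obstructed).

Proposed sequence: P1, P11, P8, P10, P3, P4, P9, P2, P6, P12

1. P1@(0, 1) [-x clear] — {P1}
2. P11@(0, 0) [-y clear] — {P1, P11}
3. P8@(1, 1) [+y clear] — {P1, P11, P8}
4. P10@(2, 1) [+x clear] — {P1, P10, P11, P8}
5. P3@(1, 2) [-x clear] — {P1, P10, P11, P3, P8}
6. P4@(1, 0) [+x clear] — {P1, P10, P11, P3, P4, P8}
7. P9@(2, 0) [+x clear] — {P1, P10, P11, P3, P4, P8, P9}
8. P2@(2, 2) [+x clear] — {P1, P10, P11, P2, P3, P4, P8, P9}
9. P6@(2, -1) [-x clear] — {P1, P10, P11, P2, P3, P4, P6, P8, P9}
10. P12@(2, -2) [+x clear] — {P1, P10, P11, P12, P2, P3, P4, P6, P8, P9}

Valid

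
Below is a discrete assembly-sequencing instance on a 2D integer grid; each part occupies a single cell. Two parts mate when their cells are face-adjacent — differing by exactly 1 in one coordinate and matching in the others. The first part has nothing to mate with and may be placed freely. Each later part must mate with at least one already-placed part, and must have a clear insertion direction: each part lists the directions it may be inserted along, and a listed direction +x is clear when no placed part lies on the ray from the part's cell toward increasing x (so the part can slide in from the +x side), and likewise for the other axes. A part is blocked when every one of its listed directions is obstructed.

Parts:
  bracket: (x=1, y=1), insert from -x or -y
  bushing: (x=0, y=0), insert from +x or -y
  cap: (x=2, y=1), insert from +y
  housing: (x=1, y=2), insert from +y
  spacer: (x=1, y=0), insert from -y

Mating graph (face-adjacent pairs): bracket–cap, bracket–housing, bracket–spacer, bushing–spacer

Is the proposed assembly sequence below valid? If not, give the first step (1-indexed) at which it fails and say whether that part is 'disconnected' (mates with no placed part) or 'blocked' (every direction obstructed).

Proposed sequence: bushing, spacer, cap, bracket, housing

Invalid at step 3 (disconnected)

1. bushing@(0, 0) [+x clear] — {bushing}
2. spacer@(1, 0) [-y clear] — {bushing, spacer}
3. cap@(2, 1) — no placed neighbour ⇒ disconnected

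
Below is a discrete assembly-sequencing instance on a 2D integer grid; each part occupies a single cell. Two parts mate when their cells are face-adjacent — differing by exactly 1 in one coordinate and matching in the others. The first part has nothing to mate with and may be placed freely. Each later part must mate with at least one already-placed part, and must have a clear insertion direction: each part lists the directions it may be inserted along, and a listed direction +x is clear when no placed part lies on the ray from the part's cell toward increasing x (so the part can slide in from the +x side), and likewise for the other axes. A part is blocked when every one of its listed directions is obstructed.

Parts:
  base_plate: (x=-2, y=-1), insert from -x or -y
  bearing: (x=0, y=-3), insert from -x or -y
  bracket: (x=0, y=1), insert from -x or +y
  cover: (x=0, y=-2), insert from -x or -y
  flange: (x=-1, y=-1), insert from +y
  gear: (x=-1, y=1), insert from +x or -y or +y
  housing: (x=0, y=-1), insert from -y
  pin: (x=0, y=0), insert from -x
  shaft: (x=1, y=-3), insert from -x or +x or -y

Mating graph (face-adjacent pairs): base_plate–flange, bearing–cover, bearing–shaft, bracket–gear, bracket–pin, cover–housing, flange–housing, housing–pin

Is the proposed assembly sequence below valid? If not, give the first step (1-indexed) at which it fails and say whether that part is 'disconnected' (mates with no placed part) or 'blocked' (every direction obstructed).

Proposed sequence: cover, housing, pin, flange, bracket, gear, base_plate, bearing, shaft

1. cover@(0, -2) [-x clear] — {cover}
2. housing@(0, -1) — -y all obstructed ⇒ blocked

Invalid at step 2 (blocked)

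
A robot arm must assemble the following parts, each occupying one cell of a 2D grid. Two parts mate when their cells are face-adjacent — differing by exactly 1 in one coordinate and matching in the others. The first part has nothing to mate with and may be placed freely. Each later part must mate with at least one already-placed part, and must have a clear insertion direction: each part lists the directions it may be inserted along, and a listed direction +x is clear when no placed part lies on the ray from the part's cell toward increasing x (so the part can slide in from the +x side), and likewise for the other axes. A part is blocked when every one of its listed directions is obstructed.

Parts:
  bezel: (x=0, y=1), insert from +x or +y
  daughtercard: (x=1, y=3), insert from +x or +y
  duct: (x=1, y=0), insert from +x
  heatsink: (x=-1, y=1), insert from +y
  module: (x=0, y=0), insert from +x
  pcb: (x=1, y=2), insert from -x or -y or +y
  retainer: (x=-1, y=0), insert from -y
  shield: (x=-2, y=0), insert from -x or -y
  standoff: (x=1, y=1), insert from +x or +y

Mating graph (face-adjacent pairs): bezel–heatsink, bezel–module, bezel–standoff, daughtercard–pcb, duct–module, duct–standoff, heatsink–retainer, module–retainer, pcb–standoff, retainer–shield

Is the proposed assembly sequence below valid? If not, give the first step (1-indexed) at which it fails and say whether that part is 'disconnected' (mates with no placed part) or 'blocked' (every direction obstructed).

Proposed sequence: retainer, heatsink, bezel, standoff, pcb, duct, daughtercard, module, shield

Invalid at step 8 (blocked)

1. retainer@(-1, 0) [-y clear] — {retainer}
2. heatsink@(-1, 1) [+y clear] — {heatsink, retainer}
3. bezel@(0, 1) [+x clear] — {bezel, heatsink, retainer}
4. standoff@(1, 1) [+x clear] — {bezel, heatsink, retainer, standoff}
5. pcb@(1, 2) [-x clear] — {bezel, heatsink, pcb, retainer, standoff}
6. duct@(1, 0) [+x clear] — {bezel, duct, heatsink, pcb, retainer, standoff}
7. daughtercard@(1, 3) [+x clear] — {bezel, daughtercard, duct, heatsink, pcb, retainer, standoff}
8. module@(0, 0) — +x all obstructed ⇒ blocked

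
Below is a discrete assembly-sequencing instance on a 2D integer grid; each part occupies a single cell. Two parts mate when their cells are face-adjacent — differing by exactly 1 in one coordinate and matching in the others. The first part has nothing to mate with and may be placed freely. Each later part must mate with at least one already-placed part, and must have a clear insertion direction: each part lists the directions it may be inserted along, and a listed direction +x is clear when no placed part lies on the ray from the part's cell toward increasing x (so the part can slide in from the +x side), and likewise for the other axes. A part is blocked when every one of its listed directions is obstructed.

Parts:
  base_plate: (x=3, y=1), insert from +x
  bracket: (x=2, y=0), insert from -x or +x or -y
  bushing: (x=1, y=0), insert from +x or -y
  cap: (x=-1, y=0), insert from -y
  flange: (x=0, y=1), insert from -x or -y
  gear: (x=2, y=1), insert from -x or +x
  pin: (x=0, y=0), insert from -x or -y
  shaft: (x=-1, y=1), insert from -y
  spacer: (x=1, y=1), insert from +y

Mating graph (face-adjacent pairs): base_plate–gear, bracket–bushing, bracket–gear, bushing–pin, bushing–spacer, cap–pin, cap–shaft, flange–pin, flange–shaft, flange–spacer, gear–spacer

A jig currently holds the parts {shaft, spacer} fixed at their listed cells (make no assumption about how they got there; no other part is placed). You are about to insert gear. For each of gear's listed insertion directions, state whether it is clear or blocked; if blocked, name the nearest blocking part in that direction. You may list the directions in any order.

-x: nearest on ray is spacer@(1, 1) ⇒ blocked
+x: ray from gear(2, 1) has no placed part ⇒ clear

+x: clear; -x: blocked by spacer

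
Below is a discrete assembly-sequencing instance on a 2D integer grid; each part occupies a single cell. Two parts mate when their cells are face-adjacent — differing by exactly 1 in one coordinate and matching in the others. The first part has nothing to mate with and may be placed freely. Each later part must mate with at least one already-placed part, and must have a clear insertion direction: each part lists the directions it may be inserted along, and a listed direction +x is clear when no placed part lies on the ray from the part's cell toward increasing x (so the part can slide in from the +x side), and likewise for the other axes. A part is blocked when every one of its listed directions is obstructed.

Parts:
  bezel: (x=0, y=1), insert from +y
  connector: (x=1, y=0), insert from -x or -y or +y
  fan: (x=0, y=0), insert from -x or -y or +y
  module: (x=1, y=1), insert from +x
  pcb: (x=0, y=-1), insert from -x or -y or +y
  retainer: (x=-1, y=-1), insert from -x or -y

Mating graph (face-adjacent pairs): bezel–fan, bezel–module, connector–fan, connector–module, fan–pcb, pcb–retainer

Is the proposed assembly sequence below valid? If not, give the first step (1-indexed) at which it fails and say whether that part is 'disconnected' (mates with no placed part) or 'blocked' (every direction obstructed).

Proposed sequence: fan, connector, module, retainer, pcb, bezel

1. fan@(0, 0) [-x clear] — {fan}
2. connector@(1, 0) [-y clear] — {connector, fan}
3. module@(1, 1) [+x clear] — {connector, fan, module}
4. retainer@(-1, -1) — no placed neighbour ⇒ disconnected

Invalid at step 4 (disconnected)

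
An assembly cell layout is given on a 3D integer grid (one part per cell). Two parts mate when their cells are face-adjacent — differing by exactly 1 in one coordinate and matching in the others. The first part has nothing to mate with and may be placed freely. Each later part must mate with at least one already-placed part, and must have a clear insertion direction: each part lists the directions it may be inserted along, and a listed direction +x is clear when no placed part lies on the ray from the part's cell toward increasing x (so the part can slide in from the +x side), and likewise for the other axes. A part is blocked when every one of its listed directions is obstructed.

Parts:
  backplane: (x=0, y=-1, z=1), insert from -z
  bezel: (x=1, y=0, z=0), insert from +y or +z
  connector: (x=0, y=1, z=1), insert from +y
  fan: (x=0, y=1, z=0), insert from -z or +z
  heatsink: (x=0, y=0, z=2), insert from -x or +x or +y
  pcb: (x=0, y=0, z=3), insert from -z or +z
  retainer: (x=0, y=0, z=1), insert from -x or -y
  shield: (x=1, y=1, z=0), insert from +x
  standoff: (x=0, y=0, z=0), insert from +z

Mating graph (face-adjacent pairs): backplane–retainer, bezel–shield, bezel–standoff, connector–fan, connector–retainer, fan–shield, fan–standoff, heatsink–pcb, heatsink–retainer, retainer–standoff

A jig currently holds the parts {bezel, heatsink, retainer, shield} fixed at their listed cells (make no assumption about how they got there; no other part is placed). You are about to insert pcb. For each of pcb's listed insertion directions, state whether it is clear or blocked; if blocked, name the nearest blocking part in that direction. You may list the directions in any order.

-z: nearest on ray is heatsink@(0, 0, 2) ⇒ blocked
+z: ray from pcb(0, 0, 3) has no placed part ⇒ clear

+z: clear; -z: blocked by heatsink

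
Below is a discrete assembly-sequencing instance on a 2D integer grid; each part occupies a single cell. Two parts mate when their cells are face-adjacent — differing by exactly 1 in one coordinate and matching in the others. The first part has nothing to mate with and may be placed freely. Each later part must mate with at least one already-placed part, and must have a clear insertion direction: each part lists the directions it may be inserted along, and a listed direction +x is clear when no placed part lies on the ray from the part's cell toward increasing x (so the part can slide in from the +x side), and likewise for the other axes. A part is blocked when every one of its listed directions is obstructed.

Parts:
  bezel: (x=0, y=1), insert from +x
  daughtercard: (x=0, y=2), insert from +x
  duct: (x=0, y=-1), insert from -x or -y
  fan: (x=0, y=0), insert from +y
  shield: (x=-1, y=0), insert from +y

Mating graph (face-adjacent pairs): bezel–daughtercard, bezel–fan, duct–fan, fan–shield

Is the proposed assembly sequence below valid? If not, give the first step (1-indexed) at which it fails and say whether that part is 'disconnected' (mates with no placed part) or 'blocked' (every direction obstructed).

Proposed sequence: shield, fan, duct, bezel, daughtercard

Valid

1. shield@(-1, 0) [+y clear] — {shield}
2. fan@(0, 0) [+y clear] — {fan, shield}
3. duct@(0, -1) [-x clear] — {duct, fan, shield}
4. bezel@(0, 1) [+x clear] — {bezel, duct, fan, shield}
5. daughtercard@(0, 2) [+x clear] — {bezel, daughtercard, duct, fan, shield}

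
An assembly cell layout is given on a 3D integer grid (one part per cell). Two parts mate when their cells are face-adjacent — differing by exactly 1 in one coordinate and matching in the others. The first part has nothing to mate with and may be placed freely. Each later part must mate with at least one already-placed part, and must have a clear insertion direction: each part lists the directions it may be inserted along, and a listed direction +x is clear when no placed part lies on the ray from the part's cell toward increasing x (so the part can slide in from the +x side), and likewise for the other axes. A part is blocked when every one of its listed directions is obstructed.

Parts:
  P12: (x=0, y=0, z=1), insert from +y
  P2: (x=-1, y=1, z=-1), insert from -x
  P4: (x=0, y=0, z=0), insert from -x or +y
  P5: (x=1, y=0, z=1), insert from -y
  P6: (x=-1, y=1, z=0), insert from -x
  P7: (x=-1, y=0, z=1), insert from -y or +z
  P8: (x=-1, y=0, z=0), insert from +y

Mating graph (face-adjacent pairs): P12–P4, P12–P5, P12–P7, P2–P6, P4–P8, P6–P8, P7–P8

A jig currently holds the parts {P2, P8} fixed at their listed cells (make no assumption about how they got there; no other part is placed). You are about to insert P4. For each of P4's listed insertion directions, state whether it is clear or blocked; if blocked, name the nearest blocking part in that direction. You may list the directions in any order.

-x: nearest on ray is P8@(-1, 0, 0) ⇒ blocked
+y: ray from P4(0, 0, 0) has no placed part ⇒ clear

+y: clear; -x: blocked by P8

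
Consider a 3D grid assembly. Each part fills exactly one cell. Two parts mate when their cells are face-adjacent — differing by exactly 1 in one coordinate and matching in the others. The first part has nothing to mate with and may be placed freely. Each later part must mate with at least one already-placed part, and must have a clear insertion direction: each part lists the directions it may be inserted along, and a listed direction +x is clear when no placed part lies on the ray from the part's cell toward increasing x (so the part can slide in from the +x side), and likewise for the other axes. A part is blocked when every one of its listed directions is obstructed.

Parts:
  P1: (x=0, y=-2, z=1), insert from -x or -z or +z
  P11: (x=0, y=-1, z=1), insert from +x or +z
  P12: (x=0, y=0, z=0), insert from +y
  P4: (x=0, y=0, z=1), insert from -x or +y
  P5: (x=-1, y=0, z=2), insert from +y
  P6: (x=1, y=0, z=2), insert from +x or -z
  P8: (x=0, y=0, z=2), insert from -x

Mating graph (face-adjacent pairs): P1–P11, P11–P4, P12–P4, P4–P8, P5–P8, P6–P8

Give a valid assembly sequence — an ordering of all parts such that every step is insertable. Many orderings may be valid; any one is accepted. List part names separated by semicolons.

1. P8@(0, 0, 2) [-x clear] — {P8}
2. P5@(-1, 0, 2) [+y clear] — {P5, P8}
3. P6@(1, 0, 2) [+x clear] — {P5, P6, P8}
4. P4@(0, 0, 1) [-x clear] — {P4, P5, P6, P8}
5. P12@(0, 0, 0) [+y clear] — {P12, P4, P5, P6, P8}
6. P11@(0, -1, 1) [+x clear] — {P11, P12, P4, P5, P6, P8}
7. P1@(0, -2, 1) [-x clear] — {P1, P11, P12, P4, P5, P6, P8}

P8; P5; P6; P4; P12; P11; P1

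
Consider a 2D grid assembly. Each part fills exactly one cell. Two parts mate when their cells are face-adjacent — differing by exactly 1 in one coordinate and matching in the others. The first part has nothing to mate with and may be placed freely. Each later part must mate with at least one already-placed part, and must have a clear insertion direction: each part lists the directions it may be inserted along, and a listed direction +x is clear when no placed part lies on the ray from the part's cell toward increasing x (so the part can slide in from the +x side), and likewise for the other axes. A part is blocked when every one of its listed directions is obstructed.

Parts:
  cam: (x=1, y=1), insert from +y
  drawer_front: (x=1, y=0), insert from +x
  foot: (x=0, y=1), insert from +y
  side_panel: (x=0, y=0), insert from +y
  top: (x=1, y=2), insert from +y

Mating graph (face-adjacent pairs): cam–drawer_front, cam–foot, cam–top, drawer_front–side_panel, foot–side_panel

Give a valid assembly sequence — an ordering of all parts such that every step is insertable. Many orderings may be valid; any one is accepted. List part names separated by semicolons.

side_panel; drawer_front; cam; top; foot

1. side_panel@(0, 0) [+y clear] — {side_panel}
2. drawer_front@(1, 0) [+x clear] — {drawer_front, side_panel}
3. cam@(1, 1) [+y clear] — {cam, drawer_front, side_panel}
4. top@(1, 2) [+y clear] — {cam, drawer_front, side_panel, top}
5. foot@(0, 1) [+y clear] — {cam, drawer_front, foot, side_panel, top}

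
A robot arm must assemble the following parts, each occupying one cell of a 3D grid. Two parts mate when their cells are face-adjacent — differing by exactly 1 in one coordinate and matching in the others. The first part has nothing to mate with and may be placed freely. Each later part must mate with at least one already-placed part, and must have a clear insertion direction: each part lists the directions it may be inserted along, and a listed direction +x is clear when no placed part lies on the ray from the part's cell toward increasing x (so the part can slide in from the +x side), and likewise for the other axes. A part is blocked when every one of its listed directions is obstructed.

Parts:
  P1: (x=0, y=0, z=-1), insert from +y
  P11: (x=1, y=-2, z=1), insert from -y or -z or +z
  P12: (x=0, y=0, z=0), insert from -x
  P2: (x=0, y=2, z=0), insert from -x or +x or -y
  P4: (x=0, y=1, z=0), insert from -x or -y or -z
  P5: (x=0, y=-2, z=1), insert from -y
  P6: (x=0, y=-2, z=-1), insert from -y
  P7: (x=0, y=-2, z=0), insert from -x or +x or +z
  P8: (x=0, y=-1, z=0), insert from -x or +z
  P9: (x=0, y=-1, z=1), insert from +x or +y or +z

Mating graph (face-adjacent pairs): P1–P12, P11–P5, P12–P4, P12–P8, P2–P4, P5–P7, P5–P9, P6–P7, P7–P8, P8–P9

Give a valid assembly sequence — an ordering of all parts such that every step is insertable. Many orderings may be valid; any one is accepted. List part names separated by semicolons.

P11; P5; P9; P8; P12; P4; P1; P2; P7; P6

1. P11@(1, -2, 1) [-y clear] — {P11}
2. P5@(0, -2, 1) [-y clear] — {P11, P5}
3. P9@(0, -1, 1) [+x clear] — {P11, P5, P9}
4. P8@(0, -1, 0) [-x clear] — {P11, P5, P8, P9}
5. P12@(0, 0, 0) [-x clear] — {P11, P12, P5, P8, P9}
6. P4@(0, 1, 0) [-x clear] — {P11, P12, P4, P5, P8, P9}
7. P1@(0, 0, -1) [+y clear] — {P1, P11, P12, P4, P5, P8, P9}
8. P2@(0, 2, 0) [-x clear] — {P1, P11, P12, P2, P4, P5, P8, P9}
9. P7@(0, -2, 0) [-x clear] — {P1, P11, P12, P2, P4, P5, P7, P8, P9}
10. P6@(0, -2, -1) [-y clear] — {P1, P11, P12, P2, P4, P5, P6, P7, P8, P9}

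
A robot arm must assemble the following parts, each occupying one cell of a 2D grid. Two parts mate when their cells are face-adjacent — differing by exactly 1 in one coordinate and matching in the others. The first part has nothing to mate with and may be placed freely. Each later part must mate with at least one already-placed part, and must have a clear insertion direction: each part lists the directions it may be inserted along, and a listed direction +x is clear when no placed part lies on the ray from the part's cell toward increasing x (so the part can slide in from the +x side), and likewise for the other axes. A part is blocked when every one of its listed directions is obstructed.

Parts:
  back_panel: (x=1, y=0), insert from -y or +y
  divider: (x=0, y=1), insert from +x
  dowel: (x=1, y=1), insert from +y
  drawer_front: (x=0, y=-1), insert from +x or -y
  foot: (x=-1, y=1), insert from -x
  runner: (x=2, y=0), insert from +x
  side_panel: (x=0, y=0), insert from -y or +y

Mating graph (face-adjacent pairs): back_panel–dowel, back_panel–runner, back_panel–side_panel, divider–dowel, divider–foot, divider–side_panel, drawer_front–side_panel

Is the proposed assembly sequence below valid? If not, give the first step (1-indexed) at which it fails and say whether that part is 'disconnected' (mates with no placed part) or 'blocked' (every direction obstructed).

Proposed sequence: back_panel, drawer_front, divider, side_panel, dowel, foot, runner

1. back_panel@(1, 0) [-y clear] — {back_panel}
2. drawer_front@(0, -1) — no placed neighbour ⇒ disconnected

Invalid at step 2 (disconnected)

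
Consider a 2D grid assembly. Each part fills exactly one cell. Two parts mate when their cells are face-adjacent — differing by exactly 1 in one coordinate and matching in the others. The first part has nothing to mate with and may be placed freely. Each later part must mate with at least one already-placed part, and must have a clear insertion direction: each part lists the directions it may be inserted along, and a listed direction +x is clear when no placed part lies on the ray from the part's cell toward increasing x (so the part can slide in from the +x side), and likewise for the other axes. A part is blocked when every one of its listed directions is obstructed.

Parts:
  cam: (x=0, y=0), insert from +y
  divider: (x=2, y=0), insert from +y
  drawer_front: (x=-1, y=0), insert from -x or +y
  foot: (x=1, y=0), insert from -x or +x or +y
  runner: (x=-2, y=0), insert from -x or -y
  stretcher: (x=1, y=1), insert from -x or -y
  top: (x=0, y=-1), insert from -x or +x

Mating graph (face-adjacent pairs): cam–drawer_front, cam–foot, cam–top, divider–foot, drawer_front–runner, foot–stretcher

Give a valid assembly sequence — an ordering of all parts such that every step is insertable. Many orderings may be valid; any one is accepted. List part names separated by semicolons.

1. drawer_front@(-1, 0) [-x clear] — {drawer_front}
2. cam@(0, 0) [+y clear] — {cam, drawer_front}
3. foot@(1, 0) [+x clear] — {cam, drawer_front, foot}
4. runner@(-2, 0) [-x clear] — {cam, drawer_front, foot, runner}
5. divider@(2, 0) [+y clear] — {cam, divider, drawer_front, foot, runner}
6. stretcher@(1, 1) [-x clear] — {cam, divider, drawer_front, foot, runner, stretcher}
7. top@(0, -1) [-x clear] — {cam, divider, drawer_front, foot, runner, stretcher, top}

drawer_front; cam; foot; runner; divider; stretcher; top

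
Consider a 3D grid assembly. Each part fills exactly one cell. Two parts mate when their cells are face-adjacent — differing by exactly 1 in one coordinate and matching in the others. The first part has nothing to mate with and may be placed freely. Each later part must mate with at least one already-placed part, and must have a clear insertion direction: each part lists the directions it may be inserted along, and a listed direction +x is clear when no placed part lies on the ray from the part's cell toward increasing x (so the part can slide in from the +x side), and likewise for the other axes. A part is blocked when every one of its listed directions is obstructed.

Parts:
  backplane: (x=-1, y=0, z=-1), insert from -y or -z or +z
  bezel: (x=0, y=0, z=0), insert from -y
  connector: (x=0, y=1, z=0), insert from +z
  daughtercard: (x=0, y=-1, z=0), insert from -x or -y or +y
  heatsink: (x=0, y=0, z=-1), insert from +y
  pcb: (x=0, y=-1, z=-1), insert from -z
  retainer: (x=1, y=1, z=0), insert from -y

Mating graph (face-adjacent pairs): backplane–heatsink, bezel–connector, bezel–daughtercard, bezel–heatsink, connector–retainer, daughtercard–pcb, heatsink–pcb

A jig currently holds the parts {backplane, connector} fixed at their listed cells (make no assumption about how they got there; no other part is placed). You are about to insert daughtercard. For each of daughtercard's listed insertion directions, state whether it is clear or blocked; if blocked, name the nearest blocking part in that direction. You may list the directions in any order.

+y: blocked by connector; -x: clear; -y: clear

-x: ray from daughtercard(0, -1, 0) has no placed part ⇒ clear
-y: ray from daughtercard(0, -1, 0) has no placed part ⇒ clear
+y: nearest on ray is connector@(0, 1, 0) ⇒ blocked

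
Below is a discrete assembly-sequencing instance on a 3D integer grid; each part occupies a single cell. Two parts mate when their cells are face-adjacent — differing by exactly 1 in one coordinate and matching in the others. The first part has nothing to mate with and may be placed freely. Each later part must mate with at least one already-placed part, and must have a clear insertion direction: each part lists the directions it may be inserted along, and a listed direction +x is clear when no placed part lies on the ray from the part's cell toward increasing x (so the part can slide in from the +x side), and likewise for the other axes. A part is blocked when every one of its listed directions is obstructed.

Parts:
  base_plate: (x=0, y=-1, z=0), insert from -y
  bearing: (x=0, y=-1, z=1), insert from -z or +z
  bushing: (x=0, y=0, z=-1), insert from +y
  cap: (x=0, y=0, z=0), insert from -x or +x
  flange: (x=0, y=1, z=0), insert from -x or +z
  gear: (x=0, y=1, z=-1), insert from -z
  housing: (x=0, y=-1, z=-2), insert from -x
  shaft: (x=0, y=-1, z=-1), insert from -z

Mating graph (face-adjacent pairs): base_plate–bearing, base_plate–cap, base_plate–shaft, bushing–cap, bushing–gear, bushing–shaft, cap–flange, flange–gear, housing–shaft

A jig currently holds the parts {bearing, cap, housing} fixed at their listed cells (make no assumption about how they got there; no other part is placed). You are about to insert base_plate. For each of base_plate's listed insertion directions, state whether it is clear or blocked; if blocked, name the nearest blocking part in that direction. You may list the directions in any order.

-y: clear

-y: ray from base_plate(0, -1, 0) has no placed part ⇒ clear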